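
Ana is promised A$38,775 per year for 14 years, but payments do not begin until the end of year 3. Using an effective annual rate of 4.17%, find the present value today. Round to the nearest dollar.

PV at t=2 (ordinary 14-year annuity): 38775 × a(14|0.0417) = 38775 × 10.445554 = 405,026.3552
Discount back 2 years: 405,026.3552 × (1+0.0417)^(−2) = 405,026.3552 × 0.921541 = 373,248.4007

A$373,248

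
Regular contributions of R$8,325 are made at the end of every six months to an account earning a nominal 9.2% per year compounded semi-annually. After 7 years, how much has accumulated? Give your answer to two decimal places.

R$158,701.75

Periodic rate i = 0.092/2 = 0.046; n = 7 × 2 = 14 periods.
FV = PMT · [(1+i)^n − 1] / i = 8325 · 19.063274 = 158,701.7525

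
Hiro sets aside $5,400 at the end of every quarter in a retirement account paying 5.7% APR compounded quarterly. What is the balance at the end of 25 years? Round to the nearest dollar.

$1,180,894

With 4 periods per year: i = 0.01425, n = 100.
FV = PMT · [(1+i)^n − 1] / i = 5400 · 218.684140 = 1,180,894.3558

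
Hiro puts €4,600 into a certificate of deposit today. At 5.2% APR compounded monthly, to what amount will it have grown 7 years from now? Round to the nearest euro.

€6,615

Periodic rate i = 0.052/12 = 0.00433333; n = 7 × 12 = 84 periods.
FV = 4,600 × (1 + 0.00433333)^84 = 6,614.5377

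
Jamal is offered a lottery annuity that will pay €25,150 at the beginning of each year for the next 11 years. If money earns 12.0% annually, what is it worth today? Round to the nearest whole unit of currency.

PV = PMT · [1 − (1+i)^(−n)] / i × (1+i) = 25150 · 6.650223 = 167,253.1092
Payments are at the start of each period, so multiply by (1+i).

€167,253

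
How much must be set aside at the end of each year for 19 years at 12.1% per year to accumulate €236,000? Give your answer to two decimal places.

€3,679.87

PMT = 236000 / ( [(1+0.121)^19 − 1] / 0.121 ) = 236000 / 64.132654 = 3,679.8727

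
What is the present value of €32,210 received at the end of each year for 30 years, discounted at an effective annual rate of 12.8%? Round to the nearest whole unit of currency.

€244,856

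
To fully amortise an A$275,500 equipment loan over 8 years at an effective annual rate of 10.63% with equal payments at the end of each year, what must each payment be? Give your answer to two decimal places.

Annuity-PV factor = 5.214738; PMT = 275500 / 5.214738 = 52,831.0373

A$52,831.04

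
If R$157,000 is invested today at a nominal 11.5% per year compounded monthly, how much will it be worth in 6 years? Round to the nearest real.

i = 0.115/12 = 0.00958333 per month; n = 6·12 = 72.
FV = 157,000 × (1 + 0.00958333)^72 = 311,986.6904

R$311,987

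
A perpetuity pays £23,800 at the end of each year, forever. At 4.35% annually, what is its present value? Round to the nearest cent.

PV = C/r = 23800/0.0435 = 547,126.4368

£547,126.44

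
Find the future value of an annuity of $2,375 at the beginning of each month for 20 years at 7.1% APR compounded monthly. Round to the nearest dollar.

Periodic rate i = 0.071/12 = 0.00591667; n = 20 × 12 = 240 periods.
FV = 2375 × [(1+0.00591667)^240 − 1] / 0.00591667 × (1+i) = 2375 × 530.417677 = 1,259,741.9830
(annuity-due: payments at period start, so ×(1+i).)

$1,259,742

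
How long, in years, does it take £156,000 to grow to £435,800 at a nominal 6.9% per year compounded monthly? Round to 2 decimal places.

Periodic rate i = 0.069/12 = 0.00575.
(1+i)^n = 435800/156000 = 2.79359, so n = ln 2.79359 / ln 1.00575 = 179.1788 months
= 179.1788/12 years

14.93 years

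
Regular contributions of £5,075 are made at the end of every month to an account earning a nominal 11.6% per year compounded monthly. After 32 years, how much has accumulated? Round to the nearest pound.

£20,586,469

With 12 periods per year: i = 0.00966667, n = 384.
FV = PMT · [(1+i)^n − 1] / i = 5075 · 4056.447065 = 20,586,468.8535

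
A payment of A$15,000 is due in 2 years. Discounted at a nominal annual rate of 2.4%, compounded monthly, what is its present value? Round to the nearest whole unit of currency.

A$14,298

With 12 periods per year: i = 0.002, n = 24.
Discount factor = (1+0.002)^(−24) = 0.953179; PV = 15,000 × 0.953179 = 14,297.6922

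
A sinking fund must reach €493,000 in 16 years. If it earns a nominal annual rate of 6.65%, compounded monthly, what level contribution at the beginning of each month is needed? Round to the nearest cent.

i = 0.0665/12 = 0.00554167 per month; n = 16·12 = 192.
FV-annuity factor × (1+i) = 342.841002; PMT = 493000 / 342.841002 = 1,437.9844

€1,437.98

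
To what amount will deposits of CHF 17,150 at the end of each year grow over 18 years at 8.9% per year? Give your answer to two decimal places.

CHF 701,382.49

FV = 17150 × [(1+0.089)^18 − 1] / 0.089 = 17150 × 40.896938 = 701,382.4922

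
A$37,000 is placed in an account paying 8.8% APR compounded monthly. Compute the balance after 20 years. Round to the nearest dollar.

With 12 periods per year: i = 0.00733333, n = 240.
37,000 × (1+0.00733333)^240 = 37,000 × 5.775230 = 213,683.5017

A$213,684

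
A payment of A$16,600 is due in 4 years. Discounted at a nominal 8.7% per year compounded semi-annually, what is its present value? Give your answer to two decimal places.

A$11,807.79

Periodic rate i = 0.087/2 = 0.0435; n = 4 × 2 = 8 periods.
PV = 16,600 / (1 + 0.0435)^8 = 16,600 / 1.405852 = 11,807.7857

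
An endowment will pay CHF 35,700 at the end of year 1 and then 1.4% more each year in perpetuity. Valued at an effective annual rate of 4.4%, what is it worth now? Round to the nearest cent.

CHF 1,190,000.00

PV = D₁/(r − g) = 35700/(0.044 − 0.014) = 1,190,000.0000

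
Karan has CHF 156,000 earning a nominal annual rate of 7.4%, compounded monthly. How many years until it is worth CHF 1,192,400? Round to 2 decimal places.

27.57 years

Periodic rate i = 0.074/12 = 0.00616667.
(1+i)^n = 1.1924e+06/156000 = 7.64359, so n = ln 7.64359 / ln 1.00617 = 330.8322 months
= 330.8322/12 years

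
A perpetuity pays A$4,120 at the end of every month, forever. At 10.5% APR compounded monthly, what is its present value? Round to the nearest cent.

Periodic rate i = 0.105/12 = 0.00875.
PV = PMT / i = 4120 / 0.00875 = 470,857.1429

A$470,857.14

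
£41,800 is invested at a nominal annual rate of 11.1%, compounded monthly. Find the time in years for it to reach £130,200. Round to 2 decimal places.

10.28 years

Periodic rate i = 0.111/12 = 0.00925.
(1+i)^n = 130200/41800 = 3.11483, so n = ln 3.11483 / ln 1.00925 = 123.3970 months
= 123.3970/12 years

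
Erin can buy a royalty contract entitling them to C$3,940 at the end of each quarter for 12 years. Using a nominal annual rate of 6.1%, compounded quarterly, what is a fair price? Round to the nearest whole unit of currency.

i = 0.061/4 = 0.01525 per quarter; n = 12·4 = 48.
Annuity factor a(48|0.01525) = 33.861580; PV = 3940 × 33.861580 = 133,414.6243

C$133,415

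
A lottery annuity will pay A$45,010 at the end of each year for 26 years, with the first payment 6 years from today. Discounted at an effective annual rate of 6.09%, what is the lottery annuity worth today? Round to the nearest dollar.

Value one period before first payment (t=5): 45010 × [1 − (1+0.0609)^(−26)] / 0.0609 = 45010 × 12.889773 = 580,168.7005
PV₀ = 580,168.7005 / (1+0.0609)^5 = 580,168.7005 / 1.343916 = 431,699.9997

A$431,700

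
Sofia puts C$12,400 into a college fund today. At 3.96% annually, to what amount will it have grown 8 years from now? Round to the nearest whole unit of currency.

FV = PV·(1+i)^n = 12,400 × 1.364364 = 16,918.1103

C$16,918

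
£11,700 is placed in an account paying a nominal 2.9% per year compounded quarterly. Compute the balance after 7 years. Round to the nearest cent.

£14,322.85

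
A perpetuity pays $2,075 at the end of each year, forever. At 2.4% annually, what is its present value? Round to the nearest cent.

PV = C/r = 2075/0.024 = 86,458.3333

$86,458.33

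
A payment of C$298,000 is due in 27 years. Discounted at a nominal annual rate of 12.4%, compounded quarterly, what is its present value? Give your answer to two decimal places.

Periodic rate i = 0.124/4 = 0.031; n = 27 × 4 = 108 periods.
Discount factor = (1+0.031)^(−108) = 0.036988; PV = 298,000 × 0.036988 = 11,022.5078

C$11,022.51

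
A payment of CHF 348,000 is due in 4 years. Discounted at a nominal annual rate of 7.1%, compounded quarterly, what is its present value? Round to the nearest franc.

Periodic rate i = 0.071/4 = 0.01775; n = 4 × 4 = 16 periods.
PV = 348,000 / (1 + 0.01775)^16 = 348,000 / 1.325128 = 262,616.1723

CHF 262,616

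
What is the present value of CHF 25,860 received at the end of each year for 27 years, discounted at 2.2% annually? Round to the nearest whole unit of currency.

PV = 25860 × [1 − (1+0.022)^(−27)] / 0.022 = 25860 × 20.196303 = 522,276.3882

CHF 522,276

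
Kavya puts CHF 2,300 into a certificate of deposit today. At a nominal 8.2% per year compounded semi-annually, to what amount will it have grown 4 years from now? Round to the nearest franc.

i = 0.082/2 = 0.041 per half-year; n = 4·2 = 8.
2,300 × (1+0.041)^8 = 2,300 × 1.379132 = 3,172.0036

CHF 3,172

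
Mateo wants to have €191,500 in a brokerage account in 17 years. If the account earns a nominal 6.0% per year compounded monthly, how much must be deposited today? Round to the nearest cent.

i = 0.06/12 = 0.005 per month; n = 17·12 = 204.
PV = 191,500 / (1 + 0.005)^204 = 191,500 / 2.766156 = 69,229.6570

€69,229.66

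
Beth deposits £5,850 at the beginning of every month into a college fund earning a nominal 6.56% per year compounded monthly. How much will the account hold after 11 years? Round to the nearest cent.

i = 0.0656/12 = 0.00546667 per month; n = 11·12 = 132.
FV = 5850 × [(1+0.00546667)^132 − 1] / 0.00546667 × (1+i) = 5850 × 193.800580 = 1,133,733.3953
Payments are at the start of each period, so multiply by (1+i).

£1,133,733.40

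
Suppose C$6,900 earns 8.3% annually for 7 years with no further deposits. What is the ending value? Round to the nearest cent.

C$12,057.25

FV = PV·(1+i)^n = 6,900 × 1.747428 = 12,057.2506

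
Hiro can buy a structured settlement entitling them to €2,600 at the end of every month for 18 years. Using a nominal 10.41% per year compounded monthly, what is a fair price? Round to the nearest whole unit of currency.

With 12 periods per year: i = 0.008675, n = 216.
PV = 2600 × [1 − (1+0.008675)^(−216)] / 0.008675 = 2600 × 97.431139 = 253,320.9626

€253,321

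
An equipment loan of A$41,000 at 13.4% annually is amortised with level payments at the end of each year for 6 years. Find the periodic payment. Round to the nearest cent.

A$10,370.78

Annuity-PV factor = 3.953416; PMT = 41000 / 3.953416 = 10,370.7785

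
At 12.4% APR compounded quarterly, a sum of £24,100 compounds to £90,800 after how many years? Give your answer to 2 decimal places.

Periodic rate i = 0.124/4 = 0.031.
(1+i)^n = 90800/24100 = 3.76763, so n = ln 3.76763 / ln 1.031 = 43.4485 quarters
= 43.4485/4 years

10.86 years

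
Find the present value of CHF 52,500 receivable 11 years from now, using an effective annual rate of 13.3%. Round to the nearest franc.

PV = FV·(1+i)^(−n) = 52,500 × 0.253204 = 13,293.2231

CHF 13,293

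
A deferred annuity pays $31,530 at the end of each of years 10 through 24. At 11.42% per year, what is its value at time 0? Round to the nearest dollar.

$83,722

PV at t=9 (ordinary 15-year annuity): 31530 × a(15|0.1142) = 31530 × 7.027203 = 221,567.7026
Discount back 9 years: 221,567.7026 × (1+0.1142)^(−9) = 221,567.7026 × 0.377861 = 83,721.7056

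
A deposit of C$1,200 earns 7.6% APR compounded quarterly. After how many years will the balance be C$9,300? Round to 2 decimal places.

Periodic rate i = 0.076/4 = 0.019.
n = ln(9300/1200) / ln(1+0.019) = ln(7.75000) / 0.018822 = 108.7939 quarters
= 108.7939/4 years

27.20 years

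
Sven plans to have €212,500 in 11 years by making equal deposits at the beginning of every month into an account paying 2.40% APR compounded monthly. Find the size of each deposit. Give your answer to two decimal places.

i = 0.024/12 = 0.002 per month; n = 11·12 = 132.
FV-annuity factor × (1+i) = 151.194254; PMT = 212500 / 151.194254 = 1,405.4767

€1,405.48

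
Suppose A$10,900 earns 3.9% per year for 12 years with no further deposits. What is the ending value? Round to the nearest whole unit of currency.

10,900 × (1+0.039)^12 = 10,900 × 1.582656 = 17,250.9521

A$17,251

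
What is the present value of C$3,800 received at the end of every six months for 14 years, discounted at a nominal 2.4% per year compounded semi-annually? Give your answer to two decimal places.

Periodic rate i = 0.024/2 = 0.012; n = 14 × 2 = 28 periods.
Annuity factor a(28|0.012) = 23.662184; PV = 3800 × 23.662184 = 89,916.2987

C$89,916.30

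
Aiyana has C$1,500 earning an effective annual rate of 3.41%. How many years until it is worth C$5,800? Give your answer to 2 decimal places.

n = ln(5800/1500) / ln(1+0.0341) = ln(3.86667) / 0.033531 = 40.3320 years

40.33 years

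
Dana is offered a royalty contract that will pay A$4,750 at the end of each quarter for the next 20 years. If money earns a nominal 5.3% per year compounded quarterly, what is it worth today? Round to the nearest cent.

A$233,421.84

With 4 periods per year: i = 0.01325, n = 80.
PV = 4750 × [1 − (1+0.01325)^(−80)] / 0.01325 = 4750 × 49.141439 = 233,421.8365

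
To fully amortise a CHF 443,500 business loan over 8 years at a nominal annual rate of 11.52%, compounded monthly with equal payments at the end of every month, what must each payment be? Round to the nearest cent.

CHF 7,091.68

i = 0.1152/12 = 0.0096 per month; n = 8·12 = 96.
PMT = 443500 / ( [1 − (1+0.0096)^(−96)] / 0.0096 ) = 443500 / 62.538053 = 7,091.6822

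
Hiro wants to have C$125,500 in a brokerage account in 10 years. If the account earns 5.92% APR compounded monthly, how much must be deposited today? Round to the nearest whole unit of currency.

C$69,530

i = 0.0592/12 = 0.00493333 per month; n = 10·12 = 120.
Discount factor = (1+0.00493333)^(−120) = 0.554026; PV = 125,500 × 0.554026 = 69,530.2035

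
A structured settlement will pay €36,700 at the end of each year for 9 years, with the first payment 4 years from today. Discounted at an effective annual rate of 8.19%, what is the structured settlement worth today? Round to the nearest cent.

€179,615.78

Value one period before first payment (t=3): 36700 × [1 − (1+0.0819)^(−9)] / 0.0819 = 36700 × 6.197832 = 227,460.4235
PV₀ = 227,460.4235 / (1+0.0819)^3 = 227,460.4235 / 1.266372 = 179,615.7769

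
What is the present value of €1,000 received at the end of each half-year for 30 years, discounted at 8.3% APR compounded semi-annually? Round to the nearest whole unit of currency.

€21,996

Periodic rate i = 0.083/2 = 0.0415; n = 30 × 2 = 60 periods.
PV = 1000 × [1 − (1+0.0415)^(−60)] / 0.0415 = 1000 × 21.995534 = 21,995.5336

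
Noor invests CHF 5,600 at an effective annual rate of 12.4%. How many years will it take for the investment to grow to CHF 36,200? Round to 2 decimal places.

(1+i)^n = 36200/5600 = 6.46429, so n = ln 6.46429 / ln 1.124 = 15.9657 years

15.97 years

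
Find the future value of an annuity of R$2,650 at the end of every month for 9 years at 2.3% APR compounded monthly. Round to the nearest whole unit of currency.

With 12 periods per year: i = 0.00191667, n = 108.
FV = PMT · [(1+i)^n − 1] / i = 2650 · 119.863779 = 317,639.0139

R$317,639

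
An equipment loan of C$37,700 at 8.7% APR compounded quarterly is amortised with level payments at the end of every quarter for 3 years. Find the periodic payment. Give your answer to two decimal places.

C$3,603.32

Periodic rate i = 0.087/4 = 0.02175; n = 3 × 4 = 12 periods.
Annuity-PV factor = 10.462571; PMT = 37700 / 10.462571 = 3,603.3210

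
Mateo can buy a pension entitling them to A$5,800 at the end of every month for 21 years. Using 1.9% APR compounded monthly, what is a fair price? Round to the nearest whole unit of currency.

A$1,204,437

i = 0.019/12 = 0.00158333 per month; n = 21·12 = 252.
PV = PMT · [1 − (1+i)^(−n)] / i = 5800 · 207.661604 = 1,204,437.3026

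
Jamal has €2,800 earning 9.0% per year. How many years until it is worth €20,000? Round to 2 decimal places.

22.81 years

n = ln(20000/2800) / ln(1+0.09) = ln(7.14286) / 0.086178 = 22.8146 years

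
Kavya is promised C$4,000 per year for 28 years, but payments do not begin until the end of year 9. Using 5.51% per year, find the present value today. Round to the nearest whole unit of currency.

PV at t=8 (ordinary 28-year annuity): 4000 × a(28|0.0551) = 4000 × 14.106535 = 56,426.1403
PV₀ = 56,426.1403 / (1+0.0551)^8 = 56,426.1403 / 1.535851 = 36,739.3409

C$36,739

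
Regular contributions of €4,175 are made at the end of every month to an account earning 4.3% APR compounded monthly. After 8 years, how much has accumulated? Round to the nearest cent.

i = 0.043/12 = 0.00358333 per month; n = 8·12 = 96.
Accumulation factor s(96|0.00358333) = 114.338117; FV = 4175 × 114.338117 = 477,361.6395

€477,361.64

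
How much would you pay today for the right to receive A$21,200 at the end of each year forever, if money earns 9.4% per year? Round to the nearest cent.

PV = C/r = 21200/0.094 = 225,531.9149

A$225,531.91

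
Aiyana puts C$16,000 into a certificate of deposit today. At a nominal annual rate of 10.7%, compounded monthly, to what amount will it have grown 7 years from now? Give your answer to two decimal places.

C$33,726.00

With 12 periods per year: i = 0.00891667, n = 84.
FV = 16,000 × (1 + 0.00891667)^84 = 33,726.0032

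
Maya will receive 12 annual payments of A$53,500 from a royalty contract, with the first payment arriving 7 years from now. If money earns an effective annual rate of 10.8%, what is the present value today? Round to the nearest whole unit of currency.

PV at t=6 (ordinary 12-year annuity): 53500 × a(12|0.108) = 53500 × 6.554684 = 350,675.5777
Discount back 6 years: 350,675.5777 × (1+0.108)^(−6) = 350,675.5777 × 0.540457 = 189,525.1979

A$189,525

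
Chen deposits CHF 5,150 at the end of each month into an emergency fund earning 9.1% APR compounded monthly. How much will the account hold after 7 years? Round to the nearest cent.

CHF 601,878.72

i = 0.091/12 = 0.00758333 per month; n = 7·12 = 84.
FV = PMT · [(1+i)^n − 1] / i = 5150 · 116.869654 = 601,878.7173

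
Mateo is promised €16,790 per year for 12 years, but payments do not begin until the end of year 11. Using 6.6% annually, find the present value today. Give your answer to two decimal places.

Value one period before first payment (t=10): 16790 × [1 − (1+0.066)^(−12)] / 0.066 = 16790 × 8.114806 = 136,247.5907
Discount back 10 years: 136,247.5907 × (1+0.066)^(−10) = 136,247.5907 × 0.527750 = 71,904.6182

€71,904.62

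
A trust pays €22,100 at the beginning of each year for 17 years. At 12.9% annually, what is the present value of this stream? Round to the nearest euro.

€168,831

PV = 22100 × [1 − (1+0.129)^(−17)] / 0.129 × (1+i) = 22100 × 7.639420 = 168,831.1719
(Beginning-of-period payments → annuity-due factor ×(1+i).)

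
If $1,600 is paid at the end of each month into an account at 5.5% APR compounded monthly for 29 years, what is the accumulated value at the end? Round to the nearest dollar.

With 12 periods per year: i = 0.00458333, n = 348.
Accumulation factor s(348|0.00458333) = 853.178736; FV = 1600 × 853.178736 = 1,365,085.9775

$1,365,086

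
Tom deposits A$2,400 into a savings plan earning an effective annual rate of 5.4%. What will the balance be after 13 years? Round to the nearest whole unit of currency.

FV = 2,400 × (1 + 0.054)^13 = 4,754.8759

A$4,755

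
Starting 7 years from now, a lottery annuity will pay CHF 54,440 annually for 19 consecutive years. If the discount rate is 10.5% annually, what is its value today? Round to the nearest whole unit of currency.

CHF 242,086

PV at t=6 (ordinary 19-year annuity): 54440 × a(19|0.105) = 54440 × 8.095154 = 440,700.2028
PV₀ = 440,700.2028 / (1+0.105)^6 = 440,700.2028 / 1.820429 = 242,085.9485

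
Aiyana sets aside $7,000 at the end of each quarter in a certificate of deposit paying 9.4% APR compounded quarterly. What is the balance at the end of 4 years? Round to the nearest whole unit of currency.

Periodic rate i = 0.094/4 = 0.0235; n = 4 × 4 = 16 periods.
FV = PMT · [(1+i)^n − 1] / i = 7000 · 19.154271 = 134,079.8988

$134,080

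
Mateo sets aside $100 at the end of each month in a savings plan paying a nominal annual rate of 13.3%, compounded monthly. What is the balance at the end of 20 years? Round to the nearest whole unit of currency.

Periodic rate i = 0.133/12 = 0.0110833; n = 20 × 12 = 240 periods.
Accumulation factor s(240|0.0110833) = 1180.927877; FV = 100 × 1180.927877 = 118,092.7877

$118,093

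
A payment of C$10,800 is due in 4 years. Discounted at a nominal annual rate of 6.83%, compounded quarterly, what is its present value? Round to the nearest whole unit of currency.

i = 0.0683/4 = 0.017075 per quarter; n = 4·4 = 16.
PV = FV·(1+i)^(−n) = 10,800 × 0.762698 = 8,237.1331

C$8,237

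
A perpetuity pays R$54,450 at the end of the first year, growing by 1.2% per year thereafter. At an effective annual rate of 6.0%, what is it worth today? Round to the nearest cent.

R$1,134,375.00

PV = PMT / (i − g) = 54450 / (0.06 − 0.012) = 54450 / 0.048000 = 1,134,375.0000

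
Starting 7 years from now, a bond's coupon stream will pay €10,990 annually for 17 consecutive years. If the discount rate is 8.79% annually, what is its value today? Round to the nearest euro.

€57,410

PV at t=6 (ordinary 17-year annuity): 10990 × a(17|0.0879) = 10990 × 8.660134 = 95,174.8756
PV₀ = 95,174.8756 / (1+0.0879)^6 = 95,174.8756 / 1.657807 = 57,410.1203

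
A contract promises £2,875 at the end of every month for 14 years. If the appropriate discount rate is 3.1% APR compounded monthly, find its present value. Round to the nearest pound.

£391,436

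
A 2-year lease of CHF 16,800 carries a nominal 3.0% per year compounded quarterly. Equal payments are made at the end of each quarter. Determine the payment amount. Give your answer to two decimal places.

CHF 2,171.49

i = 0.03/4 = 0.0075 per quarter; n = 2·4 = 8.
Annuity-PV factor = 7.736613; PMT = 16800 / 7.736613 = 2,171.4928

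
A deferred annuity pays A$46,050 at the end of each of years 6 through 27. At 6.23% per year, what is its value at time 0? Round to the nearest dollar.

PV at t=5 (ordinary 22-year annuity): 46050 × a(22|0.0623) = 46050 × 11.804446 = 543,594.7168
PV₀ = 543,594.7168 / (1+0.0623)^5 = 543,594.7168 / 1.352807 = 401,827.1895

A$401,827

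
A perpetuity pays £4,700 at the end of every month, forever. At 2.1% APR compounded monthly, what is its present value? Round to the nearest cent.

Periodic rate i = 0.021/12 = 0.00175.
PV = C/r = 4700/0.00175 = 2,685,714.2857

£2,685,714.29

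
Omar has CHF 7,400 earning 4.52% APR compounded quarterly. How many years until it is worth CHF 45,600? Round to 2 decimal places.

40.46 years

Periodic rate i = 0.0452/4 = 0.0113.
n = ln(45600/7400) / ln(1+0.0113) = ln(6.16216) / 0.011237 = 161.8303 quarters
= 161.8303/4 years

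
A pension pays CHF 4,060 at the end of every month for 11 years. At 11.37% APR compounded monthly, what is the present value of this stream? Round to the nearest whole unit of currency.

CHF 305,091

i = 0.1137/12 = 0.009475 per month; n = 11·12 = 132.
Annuity factor a(132|0.009475) = 75.145641; PV = 4060 × 75.145641 = 305,091.3014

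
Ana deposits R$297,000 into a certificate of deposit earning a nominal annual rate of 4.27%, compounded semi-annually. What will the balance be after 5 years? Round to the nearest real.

R$366,862

i = 0.0427/2 = 0.02135 per half-year; n = 5·2 = 10.
297,000 × (1+0.02135)^10 = 297,000 × 1.235225 = 366,861.7063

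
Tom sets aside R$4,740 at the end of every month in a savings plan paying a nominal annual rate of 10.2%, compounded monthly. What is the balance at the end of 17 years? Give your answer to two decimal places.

R$2,577,396.19

i = 0.102/12 = 0.0085 per month; n = 17·12 = 204.
Accumulation factor s(204|0.0085) = 543.754470; FV = 4740 × 543.754470 = 2,577,396.1863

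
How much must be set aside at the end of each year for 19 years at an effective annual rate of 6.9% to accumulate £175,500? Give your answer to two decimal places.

£4,743.53

FV-annuity factor = 36.997770; PMT = 175500 / 36.997770 = 4,743.5291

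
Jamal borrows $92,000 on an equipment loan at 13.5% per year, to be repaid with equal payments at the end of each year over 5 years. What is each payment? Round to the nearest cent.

PMT = 92000 / ( [1 − (1+0.135)^(−5)] / 0.135 ) = 92000 / 3.474743 = 26,476.7808

$26,476.78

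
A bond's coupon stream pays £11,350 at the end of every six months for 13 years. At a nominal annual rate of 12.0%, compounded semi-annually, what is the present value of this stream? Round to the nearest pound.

£147,586

Periodic rate i = 0.12/2 = 0.06; n = 13 × 2 = 26 periods.
Annuity factor a(26|0.06) = 13.003166; PV = 11350 × 13.003166 = 147,585.9362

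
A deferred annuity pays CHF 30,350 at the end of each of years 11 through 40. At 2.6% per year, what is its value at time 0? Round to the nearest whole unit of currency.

CHF 484,940

PV at t=10 (ordinary 30-year annuity): 30350 × a(30|0.026) = 30350 × 20.653921 = 626,846.4886
Discount back 10 years: 626,846.4886 × (1+0.026)^(−10) = 626,846.4886 × 0.773618 = 484,939.5327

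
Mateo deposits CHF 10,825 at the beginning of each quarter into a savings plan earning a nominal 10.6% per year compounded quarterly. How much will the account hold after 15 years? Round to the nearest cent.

CHF 1,594,771.35

With 4 periods per year: i = 0.0265, n = 60.
FV = PMT · [(1+i)^n − 1] / i × (1+i) = 10825 · 147.322988 = 1,594,771.3454
Payments are at the start of each period, so multiply by (1+i).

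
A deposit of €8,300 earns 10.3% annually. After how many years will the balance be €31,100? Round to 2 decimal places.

13.47 years

n = ln(31100/8300) / ln(1+0.103) = ln(3.74699) / 0.098034 = 13.4745 years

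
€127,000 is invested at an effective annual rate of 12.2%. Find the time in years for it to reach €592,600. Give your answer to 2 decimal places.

n = ln(592600/127000) / ln(1+0.122) = ln(4.66614) / 0.115113 = 13.3811 years

13.38 years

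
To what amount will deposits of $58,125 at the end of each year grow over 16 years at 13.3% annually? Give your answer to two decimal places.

$2,785,447.34

FV = PMT · [(1+i)^n − 1] / i = 58125 · 47.921675 = 2,785,447.3435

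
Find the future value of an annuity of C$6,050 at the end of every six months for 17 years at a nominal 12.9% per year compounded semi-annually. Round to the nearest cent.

With 2 periods per year: i = 0.0645, n = 34.
FV = PMT · [(1+i)^n − 1] / i = 6050 · 114.331465 = 691,705.3612

C$691,705.36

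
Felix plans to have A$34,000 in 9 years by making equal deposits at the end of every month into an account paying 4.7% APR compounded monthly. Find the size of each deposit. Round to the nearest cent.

i = 0.047/12 = 0.00391667 per month; n = 9·12 = 108.
FV-annuity factor = 134.112400; PMT = 34000 / 134.112400 = 253.5187

A$253.52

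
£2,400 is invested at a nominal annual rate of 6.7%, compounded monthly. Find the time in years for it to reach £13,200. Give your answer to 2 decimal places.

25.51 years

Periodic rate i = 0.067/12 = 0.00558333.
n = ln(13200/2400) / ln(1+0.00558333) = ln(5.50000) / 0.005568 = 306.1796 months
= 306.1796/12 years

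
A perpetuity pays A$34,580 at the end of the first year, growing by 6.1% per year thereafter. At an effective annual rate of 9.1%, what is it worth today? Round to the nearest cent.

A$1,152,666.67

PV = PMT / (i − g) = 34580 / (0.091 − 0.061) = 34580 / 0.030000 = 1,152,666.6667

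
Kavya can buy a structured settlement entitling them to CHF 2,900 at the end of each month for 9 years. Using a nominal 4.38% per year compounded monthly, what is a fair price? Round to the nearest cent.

CHF 258,454.96

i = 0.0438/12 = 0.00365 per month; n = 9·12 = 108.
PV = 2900 × [1 − (1+0.00365)^(−108)] / 0.00365 = 2900 × 89.122400 = 258,454.9608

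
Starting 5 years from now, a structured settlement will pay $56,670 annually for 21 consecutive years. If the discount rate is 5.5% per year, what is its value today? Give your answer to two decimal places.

PV at t=4 (ordinary 21-year annuity): 56670 × a(21|0.055) = 56670 × 12.275244 = 695,638.0810
PV₀ = 695,638.0810 / (1+0.055)^4 = 695,638.0810 / 1.238825 = 561,530.7062

$561,530.71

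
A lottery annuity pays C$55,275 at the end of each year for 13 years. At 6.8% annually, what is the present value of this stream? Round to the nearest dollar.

PV = PMT · [1 − (1+i)^(−n)] / i = 55275 · 8.453223 = 467,251.8747

C$467,252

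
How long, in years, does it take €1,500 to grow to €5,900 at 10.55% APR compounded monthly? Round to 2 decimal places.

Periodic rate i = 0.1055/12 = 0.00879167.
n = ln(5900/1500) / ln(1+0.00879167) = ln(3.93333) / 0.008753 = 156.4548 months
= 156.4548/12 years

13.04 years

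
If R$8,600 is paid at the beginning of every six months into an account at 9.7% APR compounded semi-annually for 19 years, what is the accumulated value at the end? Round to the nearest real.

With 2 periods per year: i = 0.0485, n = 38.
FV = PMT · [(1+i)^n − 1] / i × (1+i) = 8600 · 109.127084 = 938,492.9251
Payments are at the start of each period, so multiply by (1+i).

R$938,493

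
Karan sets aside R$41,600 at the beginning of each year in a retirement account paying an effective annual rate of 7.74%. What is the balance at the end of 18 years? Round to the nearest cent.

R$1,636,652.02

FV = PMT · [(1+i)^n − 1] / i × (1+i) = 41600 · 39.342597 = 1,636,652.0196
Payments are at the start of each period, so multiply by (1+i).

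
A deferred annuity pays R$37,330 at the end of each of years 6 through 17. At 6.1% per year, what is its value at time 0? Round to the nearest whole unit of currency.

Value one period before first payment (t=5): 37330 × [1 − (1+0.061)^(−12)] / 0.061 = 37330 × 8.338071 = 311,260.2061
Discount back 5 years: 311,260.2061 × (1+0.061)^(−5) = 311,260.2061 × 0.743743 = 231,497.7003

R$231,498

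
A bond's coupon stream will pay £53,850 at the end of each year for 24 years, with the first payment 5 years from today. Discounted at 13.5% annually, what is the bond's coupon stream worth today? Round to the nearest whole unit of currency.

£228,856

PV at t=4 (ordinary 24-year annuity): 53850 × a(24|0.135) = 53850 × 7.052786 = 379,792.4995
Discount back 4 years: 379,792.4995 × (1+0.135)^(−4) = 379,792.4995 × 0.602583 = 228,856.3344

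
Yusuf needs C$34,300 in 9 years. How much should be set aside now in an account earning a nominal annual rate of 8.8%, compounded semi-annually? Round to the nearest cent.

i = 0.088/2 = 0.044 per half-year; n = 9·2 = 18.
PV = 34,300 / (1 + 0.044)^18 = 34,300 / 2.170746 = 15,801.0208

C$15,801.02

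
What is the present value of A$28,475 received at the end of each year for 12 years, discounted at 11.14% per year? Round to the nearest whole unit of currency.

A$183,643

PV = 28475 × [1 − (1+0.1114)^(−12)] / 0.1114 = 28475 × 6.449283 = 183,643.3411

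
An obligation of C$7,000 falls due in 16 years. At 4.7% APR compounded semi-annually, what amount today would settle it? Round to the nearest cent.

C$3,328.79

With 2 periods per year: i = 0.0235, n = 32.
PV = 7,000 / (1 + 0.0235)^32 = 7,000 / 2.102864 = 3,328.7941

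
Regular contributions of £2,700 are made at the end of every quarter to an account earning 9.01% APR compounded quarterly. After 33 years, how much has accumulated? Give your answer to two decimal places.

Periodic rate i = 0.0901/4 = 0.022525; n = 33 × 4 = 132 periods.
FV = 2700 × [(1+0.022525)^132 − 1] / 0.022525 = 2700 × 795.634542 = 2,148,213.2641

£2,148,213.26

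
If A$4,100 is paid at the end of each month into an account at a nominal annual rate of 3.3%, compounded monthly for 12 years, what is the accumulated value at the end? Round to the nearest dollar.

A$723,183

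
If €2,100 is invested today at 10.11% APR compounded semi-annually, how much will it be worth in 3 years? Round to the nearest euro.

€2,823

i = 0.1011/2 = 0.05055 per half-year; n = 3·2 = 6.
FV = 2,100 × (1 + 0.05055)^6 = 2,823.0571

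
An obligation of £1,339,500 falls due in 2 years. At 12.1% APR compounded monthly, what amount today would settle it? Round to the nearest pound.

i = 0.121/12 = 0.0100833 per month; n = 2·12 = 24.
PV = 1,339,500 / (1 + 0.0100833)^24 = 1,339,500 / 1.272251 = 1,052,857.9810

£1,052,858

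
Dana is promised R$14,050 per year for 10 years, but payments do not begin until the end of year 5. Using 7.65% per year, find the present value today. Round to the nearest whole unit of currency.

R$71,324

PV at t=4 (ordinary 10-year annuity): 14050 × a(10|0.0765) = 14050 × 6.817314 = 95,783.2673
PV₀ = 95,783.2673 / (1+0.0765)^4 = 95,783.2673 / 1.342939 = 71,323.6418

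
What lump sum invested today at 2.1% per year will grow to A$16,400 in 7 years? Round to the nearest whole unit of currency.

A$14,180

Discount factor = (1+0.021)^(−7) = 0.864609; PV = 16,400 × 0.864609 = 14,179.5893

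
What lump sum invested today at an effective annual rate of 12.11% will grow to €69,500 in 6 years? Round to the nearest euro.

€35,004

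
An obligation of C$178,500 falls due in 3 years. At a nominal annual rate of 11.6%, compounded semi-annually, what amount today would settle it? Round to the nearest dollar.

Periodic rate i = 0.116/2 = 0.058; n = 3 × 2 = 6 periods.
Discount factor = (1+0.058)^(−6) = 0.712994; PV = 178,500 × 0.712994 = 127,269.4638

C$127,269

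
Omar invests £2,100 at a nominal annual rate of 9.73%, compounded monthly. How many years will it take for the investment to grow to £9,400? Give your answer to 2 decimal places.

Periodic rate i = 0.0973/12 = 0.00810833.
n = ln(9400/2100) / ln(1+0.00810833) = ln(4.47619) / 0.008076 = 185.5918 months
= 185.5918/12 years

15.47 years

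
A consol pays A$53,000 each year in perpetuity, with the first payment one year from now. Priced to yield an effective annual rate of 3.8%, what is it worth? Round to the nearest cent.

PV = C/r = 53000/0.038 = 1,394,736.8421

A$1,394,736.84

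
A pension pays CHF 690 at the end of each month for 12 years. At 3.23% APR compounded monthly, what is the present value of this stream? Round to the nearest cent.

CHF 82,277.76

With 12 periods per year: i = 0.00269167, n = 144.
PV = PMT · [1 − (1+i)^(−n)] / i = 690 · 119.243126 = 82,277.7569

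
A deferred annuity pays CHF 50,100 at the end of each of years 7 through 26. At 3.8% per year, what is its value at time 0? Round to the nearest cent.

CHF 554,125.53

Value one period before first payment (t=6): 50100 × [1 − (1+0.038)^(−20)] / 0.038 = 50100 × 13.834216 = 693,094.2280
Discount back 6 years: 693,094.2280 × (1+0.038)^(−6) = 693,094.2280 × 0.799495 = 554,125.5317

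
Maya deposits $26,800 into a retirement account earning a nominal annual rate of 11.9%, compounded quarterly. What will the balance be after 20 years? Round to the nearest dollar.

With 4 periods per year: i = 0.02975, n = 80.
FV = 26,800 × (1 + 0.02975)^80 = 279,691.2271

$279,691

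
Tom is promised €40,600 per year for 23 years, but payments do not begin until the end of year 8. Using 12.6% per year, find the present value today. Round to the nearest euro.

€131,244

Value one period before first payment (t=7): 40600 × [1 − (1+0.126)^(−23)] / 0.126 = 40600 × 7.418607 = 301,195.4550
PV₀ = 301,195.4550 / (1+0.126)^7 = 301,195.4550 / 2.294926 = 131,244.0672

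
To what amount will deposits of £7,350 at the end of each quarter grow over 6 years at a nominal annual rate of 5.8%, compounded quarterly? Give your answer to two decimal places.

£209,195.03

i = 0.058/4 = 0.0145 per quarter; n = 6·4 = 24.
FV = 7350 × [(1+0.0145)^24 − 1] / 0.0145 = 7350 × 28.461909 = 209,195.0324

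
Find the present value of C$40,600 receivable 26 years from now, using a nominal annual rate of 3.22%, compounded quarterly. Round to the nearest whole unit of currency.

C$17,636

Periodic rate i = 0.0322/4 = 0.00805; n = 26 × 4 = 104 periods.
Discount factor = (1+0.00805)^(−104) = 0.434374; PV = 40,600 × 0.434374 = 17,635.6041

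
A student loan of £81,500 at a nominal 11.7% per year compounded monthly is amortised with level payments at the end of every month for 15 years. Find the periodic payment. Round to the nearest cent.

£962.46

With 12 periods per year: i = 0.00975, n = 180.
PMT = 81500 / ( [1 − (1+0.00975)^(−180)] / 0.00975 ) = 81500 / 84.678637 = 962.4624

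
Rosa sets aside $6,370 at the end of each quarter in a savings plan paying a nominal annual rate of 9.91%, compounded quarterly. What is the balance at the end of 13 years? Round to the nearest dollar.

$660,815

With 4 periods per year: i = 0.024775, n = 52.
FV = PMT · [(1+i)^n − 1] / i = 6370 · 103.738555 = 660,814.5977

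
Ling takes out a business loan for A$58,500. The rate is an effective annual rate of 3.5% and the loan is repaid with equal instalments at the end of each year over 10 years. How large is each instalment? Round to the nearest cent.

A$7,034.12

PMT = 58500 / ( [1 − (1+0.035)^(−10)] / 0.035 ) = 58500 / 8.316605 = 7,034.1200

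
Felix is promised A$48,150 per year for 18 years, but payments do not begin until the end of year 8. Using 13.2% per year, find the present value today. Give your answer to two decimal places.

A$136,704.60

Value one period before first payment (t=7): 48150 × [1 − (1+0.132)^(−18)] / 0.132 = 48150 × 6.762571 = 325,617.7770
PV₀ = 325,617.7770 / (1+0.132)^7 = 325,617.7770 / 2.381908 = 136,704.5970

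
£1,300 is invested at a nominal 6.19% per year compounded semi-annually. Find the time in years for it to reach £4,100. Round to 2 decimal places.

18.84 years

Periodic rate i = 0.0619/2 = 0.03095.
n = ln(4100/1300) / ln(1+0.03095) = ln(3.15385) / 0.030481 = 37.6836 half-years
= 37.6836/2 years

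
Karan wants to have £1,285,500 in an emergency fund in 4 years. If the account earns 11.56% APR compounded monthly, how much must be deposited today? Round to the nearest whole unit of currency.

£811,363

i = 0.1156/12 = 0.00963333 per month; n = 4·12 = 48.
PV = 1,285,500 / (1 + 0.00963333)^48 = 1,285,500 / 1.584370 = 811,363.4078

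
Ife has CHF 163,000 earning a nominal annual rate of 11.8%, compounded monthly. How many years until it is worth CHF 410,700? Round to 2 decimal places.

7.87 years

Periodic rate i = 0.118/12 = 0.00983333.
(1+i)^n = 410700/163000 = 2.51963, so n = ln 2.51963 / ln 1.00983 = 94.4389 months
= 94.4389/12 years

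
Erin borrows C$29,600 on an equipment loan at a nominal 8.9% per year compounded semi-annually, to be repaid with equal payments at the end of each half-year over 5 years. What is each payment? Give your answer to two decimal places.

With 2 periods per year: i = 0.0445, n = 10.
Annuity-PV factor = 7.932207; PMT = 29600 / 7.932207 = 3,731.6223

C$3,731.62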